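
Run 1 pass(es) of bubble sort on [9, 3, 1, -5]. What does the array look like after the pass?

After pass 1: [3, 1, -5, 9] (3 swaps)
Total swaps: 3


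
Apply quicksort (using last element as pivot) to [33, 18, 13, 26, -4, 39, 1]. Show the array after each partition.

Partition 1: pivot=1 at index 1 -> [-4, 1, 13, 26, 33, 39, 18]
Partition 2: pivot=18 at index 3 -> [-4, 1, 13, 18, 33, 39, 26]
Partition 3: pivot=26 at index 4 -> [-4, 1, 13, 18, 26, 39, 33]
Partition 4: pivot=33 at index 5 -> [-4, 1, 13, 18, 26, 33, 39]


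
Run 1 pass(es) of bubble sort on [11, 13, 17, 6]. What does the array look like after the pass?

After pass 1: [11, 13, 6, 17] (1 swaps)
Total swaps: 1


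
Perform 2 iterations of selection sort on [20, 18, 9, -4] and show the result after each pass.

Pass 1: Select minimum -4 at index 3, swap -> [-4, 18, 9, 20]
Pass 2: Select minimum 9 at index 2, swap -> [-4, 9, 18, 20]


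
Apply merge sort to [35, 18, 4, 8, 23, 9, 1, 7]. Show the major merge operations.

Divide and conquer:
  Merge [35] + [18] -> [18, 35]
  Merge [4] + [8] -> [4, 8]
  Merge [18, 35] + [4, 8] -> [4, 8, 18, 35]
  Merge [23] + [9] -> [9, 23]
  Merge [1] + [7] -> [1, 7]
  Merge [9, 23] + [1, 7] -> [1, 7, 9, 23]
  Merge [4, 8, 18, 35] + [1, 7, 9, 23] -> [1, 4, 7, 8, 9, 18, 23, 35]


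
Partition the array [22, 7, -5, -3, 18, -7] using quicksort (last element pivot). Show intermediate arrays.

Partition 1: pivot=-7 at index 0 -> [-7, 7, -5, -3, 18, 22]
Partition 2: pivot=22 at index 5 -> [-7, 7, -5, -3, 18, 22]
Partition 3: pivot=18 at index 4 -> [-7, 7, -5, -3, 18, 22]
Partition 4: pivot=-3 at index 2 -> [-7, -5, -3, 7, 18, 22]


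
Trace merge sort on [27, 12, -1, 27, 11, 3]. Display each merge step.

Divide and conquer:
  Merge [12] + [-1] -> [-1, 12]
  Merge [27] + [-1, 12] -> [-1, 12, 27]
  Merge [11] + [3] -> [3, 11]
  Merge [27] + [3, 11] -> [3, 11, 27]
  Merge [-1, 12, 27] + [3, 11, 27] -> [-1, 3, 11, 12, 27, 27]


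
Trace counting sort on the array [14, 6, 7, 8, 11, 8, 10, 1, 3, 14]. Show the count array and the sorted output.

Count array: [0, 1, 0, 1, 0, 0, 1, 1, 2, 0, 1, 1, 0, 0, 2]
(count[i] = number of elements equal to i)
Cumulative count: [0, 1, 1, 2, 2, 2, 3, 4, 6, 6, 7, 8, 8, 8, 10]
Sorted: [1, 3, 6, 7, 8, 8, 10, 11, 14, 14]


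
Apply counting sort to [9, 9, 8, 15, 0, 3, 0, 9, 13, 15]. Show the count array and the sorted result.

Count array: [2, 0, 0, 1, 0, 0, 0, 0, 1, 3, 0, 0, 0, 1, 0, 2]
(count[i] = number of elements equal to i)
Cumulative count: [2, 2, 2, 3, 3, 3, 3, 3, 4, 7, 7, 7, 7, 8, 8, 10]
Sorted: [0, 0, 3, 8, 9, 9, 9, 13, 15, 15]


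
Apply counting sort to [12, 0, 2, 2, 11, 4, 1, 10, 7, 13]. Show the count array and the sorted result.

Count array: [1, 1, 2, 0, 1, 0, 0, 1, 0, 0, 1, 1, 1, 1]
(count[i] = number of elements equal to i)
Cumulative count: [1, 2, 4, 4, 5, 5, 5, 6, 6, 6, 7, 8, 9, 10]
Sorted: [0, 1, 2, 2, 4, 7, 10, 11, 12, 13]


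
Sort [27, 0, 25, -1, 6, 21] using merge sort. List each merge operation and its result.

Divide and conquer:
  Merge [0] + [25] -> [0, 25]
  Merge [27] + [0, 25] -> [0, 25, 27]
  Merge [6] + [21] -> [6, 21]
  Merge [-1] + [6, 21] -> [-1, 6, 21]
  Merge [0, 25, 27] + [-1, 6, 21] -> [-1, 0, 6, 21, 25, 27]


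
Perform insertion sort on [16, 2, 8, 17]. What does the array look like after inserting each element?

First element 16 is already 'sorted'
Insert 2: shifted 1 elements -> [2, 16, 8, 17]
Insert 8: shifted 1 elements -> [2, 8, 16, 17]
Insert 17: shifted 0 elements -> [2, 8, 16, 17]


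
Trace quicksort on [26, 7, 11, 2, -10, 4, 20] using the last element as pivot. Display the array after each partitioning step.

Partition 1: pivot=20 at index 5 -> [7, 11, 2, -10, 4, 20, 26]
Partition 2: pivot=4 at index 2 -> [2, -10, 4, 11, 7, 20, 26]
Partition 3: pivot=-10 at index 0 -> [-10, 2, 4, 11, 7, 20, 26]
Partition 4: pivot=7 at index 3 -> [-10, 2, 4, 7, 11, 20, 26]


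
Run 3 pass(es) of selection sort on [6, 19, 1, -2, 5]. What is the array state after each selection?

Pass 1: Select minimum -2 at index 3, swap -> [-2, 19, 1, 6, 5]
Pass 2: Select minimum 1 at index 2, swap -> [-2, 1, 19, 6, 5]
Pass 3: Select minimum 5 at index 4, swap -> [-2, 1, 5, 6, 19]


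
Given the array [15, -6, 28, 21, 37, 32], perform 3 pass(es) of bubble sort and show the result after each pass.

After pass 1: [-6, 15, 21, 28, 32, 37] (3 swaps)
After pass 2: [-6, 15, 21, 28, 32, 37] (0 swaps)
After pass 3: [-6, 15, 21, 28, 32, 37] (0 swaps)
Total swaps: 3


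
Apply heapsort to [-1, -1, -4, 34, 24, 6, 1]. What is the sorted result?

Build heap: [34, 24, 6, -1, -1, -4, 1]
Extract 34: [24, 1, 6, -1, -1, -4, 34]
Extract 24: [6, 1, -4, -1, -1, 24, 34]
Extract 6: [1, -1, -4, -1, 6, 24, 34]
Extract 1: [-1, -1, -4, 1, 6, 24, 34]
Extract -1: [-1, -4, -1, 1, 6, 24, 34]
Extract -1: [-4, -1, -1, 1, 6, 24, 34]


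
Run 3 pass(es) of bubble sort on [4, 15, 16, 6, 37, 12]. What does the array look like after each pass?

After pass 1: [4, 15, 6, 16, 12, 37] (2 swaps)
After pass 2: [4, 6, 15, 12, 16, 37] (2 swaps)
After pass 3: [4, 6, 12, 15, 16, 37] (1 swaps)
Total swaps: 5


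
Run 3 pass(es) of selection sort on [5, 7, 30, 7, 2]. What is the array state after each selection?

Pass 1: Select minimum 2 at index 4, swap -> [2, 7, 30, 7, 5]
Pass 2: Select minimum 5 at index 4, swap -> [2, 5, 30, 7, 7]
Pass 3: Select minimum 7 at index 3, swap -> [2, 5, 7, 30, 7]


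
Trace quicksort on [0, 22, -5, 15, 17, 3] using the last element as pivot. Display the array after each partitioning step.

Partition 1: pivot=3 at index 2 -> [0, -5, 3, 15, 17, 22]
Partition 2: pivot=-5 at index 0 -> [-5, 0, 3, 15, 17, 22]
Partition 3: pivot=22 at index 5 -> [-5, 0, 3, 15, 17, 22]
Partition 4: pivot=17 at index 4 -> [-5, 0, 3, 15, 17, 22]


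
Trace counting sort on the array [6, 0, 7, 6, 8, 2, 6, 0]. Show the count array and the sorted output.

Count array: [2, 0, 1, 0, 0, 0, 3, 1, 1]
(count[i] = number of elements equal to i)
Cumulative count: [2, 2, 3, 3, 3, 3, 6, 7, 8]
Sorted: [0, 0, 2, 6, 6, 6, 7, 8]


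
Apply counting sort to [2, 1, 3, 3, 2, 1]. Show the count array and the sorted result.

Count array: [0, 2, 2, 2]
(count[i] = number of elements equal to i)
Cumulative count: [0, 2, 4, 6]
Sorted: [1, 1, 2, 2, 3, 3]


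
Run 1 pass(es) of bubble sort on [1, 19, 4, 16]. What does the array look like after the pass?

After pass 1: [1, 4, 16, 19] (2 swaps)
Total swaps: 2


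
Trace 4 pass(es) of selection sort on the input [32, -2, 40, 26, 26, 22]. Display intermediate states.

Pass 1: Select minimum -2 at index 1, swap -> [-2, 32, 40, 26, 26, 22]
Pass 2: Select minimum 22 at index 5, swap -> [-2, 22, 40, 26, 26, 32]
Pass 3: Select minimum 26 at index 3, swap -> [-2, 22, 26, 40, 26, 32]
Pass 4: Select minimum 26 at index 4, swap -> [-2, 22, 26, 26, 40, 32]


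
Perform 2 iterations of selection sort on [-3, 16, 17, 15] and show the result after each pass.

Pass 1: Select minimum -3 at index 0, swap -> [-3, 16, 17, 15]
Pass 2: Select minimum 15 at index 3, swap -> [-3, 15, 17, 16]


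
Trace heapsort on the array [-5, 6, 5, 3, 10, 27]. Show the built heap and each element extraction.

Build heap: [27, 10, 5, 3, 6, -5]
Extract 27: [10, 6, 5, 3, -5, 27]
Extract 10: [6, 3, 5, -5, 10, 27]
Extract 6: [5, 3, -5, 6, 10, 27]
Extract 5: [3, -5, 5, 6, 10, 27]
Extract 3: [-5, 3, 5, 6, 10, 27]


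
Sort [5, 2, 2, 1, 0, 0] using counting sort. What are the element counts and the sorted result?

Count array: [2, 1, 2, 0, 0, 1]
(count[i] = number of elements equal to i)
Cumulative count: [2, 3, 5, 5, 5, 6]
Sorted: [0, 0, 1, 2, 2, 5]


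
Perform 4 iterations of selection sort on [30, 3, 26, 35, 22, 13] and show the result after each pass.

Pass 1: Select minimum 3 at index 1, swap -> [3, 30, 26, 35, 22, 13]
Pass 2: Select minimum 13 at index 5, swap -> [3, 13, 26, 35, 22, 30]
Pass 3: Select minimum 22 at index 4, swap -> [3, 13, 22, 35, 26, 30]
Pass 4: Select minimum 26 at index 4, swap -> [3, 13, 22, 26, 35, 30]


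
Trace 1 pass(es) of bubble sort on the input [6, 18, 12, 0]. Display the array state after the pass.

After pass 1: [6, 12, 0, 18] (2 swaps)
Total swaps: 2


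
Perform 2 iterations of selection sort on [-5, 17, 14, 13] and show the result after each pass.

Pass 1: Select minimum -5 at index 0, swap -> [-5, 17, 14, 13]
Pass 2: Select minimum 13 at index 3, swap -> [-5, 13, 14, 17]


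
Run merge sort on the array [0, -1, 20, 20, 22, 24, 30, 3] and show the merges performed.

Divide and conquer:
  Merge [0] + [-1] -> [-1, 0]
  Merge [20] + [20] -> [20, 20]
  Merge [-1, 0] + [20, 20] -> [-1, 0, 20, 20]
  Merge [22] + [24] -> [22, 24]
  Merge [30] + [3] -> [3, 30]
  Merge [22, 24] + [3, 30] -> [3, 22, 24, 30]
  Merge [-1, 0, 20, 20] + [3, 22, 24, 30] -> [-1, 0, 3, 20, 20, 22, 24, 30]


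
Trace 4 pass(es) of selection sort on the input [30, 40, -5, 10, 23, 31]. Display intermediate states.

Pass 1: Select minimum -5 at index 2, swap -> [-5, 40, 30, 10, 23, 31]
Pass 2: Select minimum 10 at index 3, swap -> [-5, 10, 30, 40, 23, 31]
Pass 3: Select minimum 23 at index 4, swap -> [-5, 10, 23, 40, 30, 31]
Pass 4: Select minimum 30 at index 4, swap -> [-5, 10, 23, 30, 40, 31]


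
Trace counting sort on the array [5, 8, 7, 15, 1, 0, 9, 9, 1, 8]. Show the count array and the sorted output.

Count array: [1, 2, 0, 0, 0, 1, 0, 1, 2, 2, 0, 0, 0, 0, 0, 1]
(count[i] = number of elements equal to i)
Cumulative count: [1, 3, 3, 3, 3, 4, 4, 5, 7, 9, 9, 9, 9, 9, 9, 10]
Sorted: [0, 1, 1, 5, 7, 8, 8, 9, 9, 15]


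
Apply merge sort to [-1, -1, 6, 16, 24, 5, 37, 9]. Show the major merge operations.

Divide and conquer:
  Merge [-1] + [-1] -> [-1, -1]
  Merge [6] + [16] -> [6, 16]
  Merge [-1, -1] + [6, 16] -> [-1, -1, 6, 16]
  Merge [24] + [5] -> [5, 24]
  Merge [37] + [9] -> [9, 37]
  Merge [5, 24] + [9, 37] -> [5, 9, 24, 37]
  Merge [-1, -1, 6, 16] + [5, 9, 24, 37] -> [-1, -1, 5, 6, 9, 16, 24, 37]


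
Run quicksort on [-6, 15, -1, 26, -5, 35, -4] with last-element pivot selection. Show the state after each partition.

Partition 1: pivot=-4 at index 2 -> [-6, -5, -4, 26, 15, 35, -1]
Partition 2: pivot=-5 at index 1 -> [-6, -5, -4, 26, 15, 35, -1]
Partition 3: pivot=-1 at index 3 -> [-6, -5, -4, -1, 15, 35, 26]
Partition 4: pivot=26 at index 5 -> [-6, -5, -4, -1, 15, 26, 35]


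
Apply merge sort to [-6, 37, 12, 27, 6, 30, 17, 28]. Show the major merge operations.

Divide and conquer:
  Merge [-6] + [37] -> [-6, 37]
  Merge [12] + [27] -> [12, 27]
  Merge [-6, 37] + [12, 27] -> [-6, 12, 27, 37]
  Merge [6] + [30] -> [6, 30]
  Merge [17] + [28] -> [17, 28]
  Merge [6, 30] + [17, 28] -> [6, 17, 28, 30]
  Merge [-6, 12, 27, 37] + [6, 17, 28, 30] -> [-6, 6, 12, 17, 27, 28, 30, 37]


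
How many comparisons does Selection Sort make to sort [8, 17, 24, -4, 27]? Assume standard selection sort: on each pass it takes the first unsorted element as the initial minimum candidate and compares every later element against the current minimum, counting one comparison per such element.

Pass 1: scan indices 1..4 for the minimum = 4 comparison(s); min is -4, place at index 0 -> [-4, 17, 24, 8, 27]
Pass 2: scan indices 2..4 for the minimum = 3 comparison(s); min is 8, place at index 1 -> [-4, 8, 24, 17, 27]
Pass 3: scan indices 3..4 for the minimum = 2 comparison(s); min is 17, place at index 2 -> [-4, 8, 17, 24, 27]
Pass 4: scan indices 4..4 for the minimum = 1 comparison(s); min is 24, place at index 3 -> [-4, 8, 17, 24, 27]
Selection sort always scans the whole unsorted suffix, so the count is (n-1) + (n-2) + ... + 1 = n(n-1)/2 = 5*4/2 = 10 regardless of the input order.
Total comparisons: 4 + 3 + 2 + 1 = 10


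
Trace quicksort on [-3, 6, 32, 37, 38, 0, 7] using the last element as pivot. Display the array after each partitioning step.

Partition 1: pivot=7 at index 3 -> [-3, 6, 0, 7, 38, 32, 37]
Partition 2: pivot=0 at index 1 -> [-3, 0, 6, 7, 38, 32, 37]
Partition 3: pivot=37 at index 5 -> [-3, 0, 6, 7, 32, 37, 38]


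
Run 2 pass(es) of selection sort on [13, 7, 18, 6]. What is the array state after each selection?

Pass 1: Select minimum 6 at index 3, swap -> [6, 7, 18, 13]
Pass 2: Select minimum 7 at index 1, swap -> [6, 7, 18, 13]


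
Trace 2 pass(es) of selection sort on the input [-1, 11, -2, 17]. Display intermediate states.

Pass 1: Select minimum -2 at index 2, swap -> [-2, 11, -1, 17]
Pass 2: Select minimum -1 at index 2, swap -> [-2, -1, 11, 17]


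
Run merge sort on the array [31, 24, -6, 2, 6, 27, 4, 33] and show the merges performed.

Divide and conquer:
  Merge [31] + [24] -> [24, 31]
  Merge [-6] + [2] -> [-6, 2]
  Merge [24, 31] + [-6, 2] -> [-6, 2, 24, 31]
  Merge [6] + [27] -> [6, 27]
  Merge [4] + [33] -> [4, 33]
  Merge [6, 27] + [4, 33] -> [4, 6, 27, 33]
  Merge [-6, 2, 24, 31] + [4, 6, 27, 33] -> [-6, 2, 4, 6, 24, 27, 31, 33]


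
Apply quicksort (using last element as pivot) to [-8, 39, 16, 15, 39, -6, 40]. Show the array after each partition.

Partition 1: pivot=40 at index 6 -> [-8, 39, 16, 15, 39, -6, 40]
Partition 2: pivot=-6 at index 1 -> [-8, -6, 16, 15, 39, 39, 40]
Partition 3: pivot=39 at index 5 -> [-8, -6, 16, 15, 39, 39, 40]
Partition 4: pivot=39 at index 4 -> [-8, -6, 16, 15, 39, 39, 40]
Partition 5: pivot=15 at index 2 -> [-8, -6, 15, 16, 39, 39, 40]


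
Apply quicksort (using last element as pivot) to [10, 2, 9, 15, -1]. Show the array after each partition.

Partition 1: pivot=-1 at index 0 -> [-1, 2, 9, 15, 10]
Partition 2: pivot=10 at index 3 -> [-1, 2, 9, 10, 15]
Partition 3: pivot=9 at index 2 -> [-1, 2, 9, 10, 15]


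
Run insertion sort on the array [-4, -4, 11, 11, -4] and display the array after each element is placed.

First element -4 is already 'sorted'
Insert -4: shifted 0 elements -> [-4, -4, 11, 11, -4]
Insert 11: shifted 0 elements -> [-4, -4, 11, 11, -4]
Insert 11: shifted 0 elements -> [-4, -4, 11, 11, -4]
Insert -4: shifted 2 elements -> [-4, -4, -4, 11, 11]


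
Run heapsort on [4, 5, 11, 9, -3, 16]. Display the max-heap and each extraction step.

Build heap: [16, 9, 11, 5, -3, 4]
Extract 16: [11, 9, 4, 5, -3, 16]
Extract 11: [9, 5, 4, -3, 11, 16]
Extract 9: [5, -3, 4, 9, 11, 16]
Extract 5: [4, -3, 5, 9, 11, 16]
Extract 4: [-3, 4, 5, 9, 11, 16]


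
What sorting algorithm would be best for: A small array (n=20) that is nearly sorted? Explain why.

Best choice: Insertion sort
Reason: Insertion sort is O(n) for nearly sorted arrays and has low overhead


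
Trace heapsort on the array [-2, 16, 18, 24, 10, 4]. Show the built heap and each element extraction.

Build heap: [24, 16, 18, -2, 10, 4]
Extract 24: [18, 16, 4, -2, 10, 24]
Extract 18: [16, 10, 4, -2, 18, 24]
Extract 16: [10, -2, 4, 16, 18, 24]
Extract 10: [4, -2, 10, 16, 18, 24]
Extract 4: [-2, 4, 10, 16, 18, 24]


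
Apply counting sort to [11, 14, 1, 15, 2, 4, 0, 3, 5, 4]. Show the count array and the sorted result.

Count array: [1, 1, 1, 1, 2, 1, 0, 0, 0, 0, 0, 1, 0, 0, 1, 1]
(count[i] = number of elements equal to i)
Cumulative count: [1, 2, 3, 4, 6, 7, 7, 7, 7, 7, 7, 8, 8, 8, 9, 10]
Sorted: [0, 1, 2, 3, 4, 4, 5, 11, 14, 15]


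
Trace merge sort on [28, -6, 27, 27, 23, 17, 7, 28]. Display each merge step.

Divide and conquer:
  Merge [28] + [-6] -> [-6, 28]
  Merge [27] + [27] -> [27, 27]
  Merge [-6, 28] + [27, 27] -> [-6, 27, 27, 28]
  Merge [23] + [17] -> [17, 23]
  Merge [7] + [28] -> [7, 28]
  Merge [17, 23] + [7, 28] -> [7, 17, 23, 28]
  Merge [-6, 27, 27, 28] + [7, 17, 23, 28] -> [-6, 7, 17, 23, 27, 27, 28, 28]


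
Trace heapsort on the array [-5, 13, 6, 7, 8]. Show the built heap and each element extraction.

Build heap: [13, 8, 6, 7, -5]
Extract 13: [8, 7, 6, -5, 13]
Extract 8: [7, -5, 6, 8, 13]
Extract 7: [6, -5, 7, 8, 13]
Extract 6: [-5, 6, 7, 8, 13]


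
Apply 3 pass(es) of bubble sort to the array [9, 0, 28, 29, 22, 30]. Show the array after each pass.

After pass 1: [0, 9, 28, 22, 29, 30] (2 swaps)
After pass 2: [0, 9, 22, 28, 29, 30] (1 swaps)
After pass 3: [0, 9, 22, 28, 29, 30] (0 swaps)
Total swaps: 3


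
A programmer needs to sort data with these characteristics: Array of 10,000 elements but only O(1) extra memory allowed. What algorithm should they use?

Best choice: Heapsort
Reason: Heapsort rearranges the array in place using O(1) auxiliary space and still guarantees O(n log n) time; quicksort partitions in place but needs Theta(log n) stack space for recursion (O(n) in the worst case), and mergesort requires O(n) auxiliary space


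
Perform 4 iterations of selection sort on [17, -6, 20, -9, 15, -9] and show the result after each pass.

Pass 1: Select minimum -9 at index 3, swap -> [-9, -6, 20, 17, 15, -9]
Pass 2: Select minimum -9 at index 5, swap -> [-9, -9, 20, 17, 15, -6]
Pass 3: Select minimum -6 at index 5, swap -> [-9, -9, -6, 17, 15, 20]
Pass 4: Select minimum 15 at index 4, swap -> [-9, -9, -6, 15, 17, 20]


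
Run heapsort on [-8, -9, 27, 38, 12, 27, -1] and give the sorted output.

Build heap: [38, 12, 27, -9, -8, 27, -1]
Extract 38: [27, 12, 27, -9, -8, -1, 38]
Extract 27: [27, 12, -1, -9, -8, 27, 38]
Extract 27: [12, -8, -1, -9, 27, 27, 38]
Extract 12: [-1, -8, -9, 12, 27, 27, 38]
Extract -1: [-8, -9, -1, 12, 27, 27, 38]
Extract -8: [-9, -8, -1, 12, 27, 27, 38]


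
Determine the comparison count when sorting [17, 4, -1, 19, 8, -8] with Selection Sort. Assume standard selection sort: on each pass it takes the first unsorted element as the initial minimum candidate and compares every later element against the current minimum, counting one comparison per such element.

Pass 1: scan indices 1..5 for the minimum = 5 comparison(s); min is -8, place at index 0 -> [-8, 4, -1, 19, 8, 17]
Pass 2: scan indices 2..5 for the minimum = 4 comparison(s); min is -1, place at index 1 -> [-8, -1, 4, 19, 8, 17]
Pass 3: scan indices 3..5 for the minimum = 3 comparison(s); min is 4, place at index 2 -> [-8, -1, 4, 19, 8, 17]
Pass 4: scan indices 4..5 for the minimum = 2 comparison(s); min is 8, place at index 3 -> [-8, -1, 4, 8, 19, 17]
Pass 5: scan indices 5..5 for the minimum = 1 comparison(s); min is 17, place at index 4 -> [-8, -1, 4, 8, 17, 19]
Selection sort always scans the whole unsorted suffix, so the count is (n-1) + (n-2) + ... + 1 = n(n-1)/2 = 6*5/2 = 15 regardless of the input order.
Total comparisons: 5 + 4 + 3 + 2 + 1 = 15


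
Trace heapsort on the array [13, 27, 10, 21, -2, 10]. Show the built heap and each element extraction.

Build heap: [27, 21, 10, 13, -2, 10]
Extract 27: [21, 13, 10, 10, -2, 27]
Extract 21: [13, 10, 10, -2, 21, 27]
Extract 13: [10, -2, 10, 13, 21, 27]
Extract 10: [10, -2, 10, 13, 21, 27]
Extract 10: [-2, 10, 10, 13, 21, 27]


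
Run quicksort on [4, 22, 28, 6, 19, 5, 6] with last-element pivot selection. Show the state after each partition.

Partition 1: pivot=6 at index 3 -> [4, 6, 5, 6, 19, 28, 22]
Partition 2: pivot=5 at index 1 -> [4, 5, 6, 6, 19, 28, 22]
Partition 3: pivot=22 at index 5 -> [4, 5, 6, 6, 19, 22, 28]


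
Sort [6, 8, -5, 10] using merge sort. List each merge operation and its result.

Divide and conquer:
  Merge [6] + [8] -> [6, 8]
  Merge [-5] + [10] -> [-5, 10]
  Merge [6, 8] + [-5, 10] -> [-5, 6, 8, 10]


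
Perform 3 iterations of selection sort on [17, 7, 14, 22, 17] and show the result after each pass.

Pass 1: Select minimum 7 at index 1, swap -> [7, 17, 14, 22, 17]
Pass 2: Select minimum 14 at index 2, swap -> [7, 14, 17, 22, 17]
Pass 3: Select minimum 17 at index 2, swap -> [7, 14, 17, 22, 17]


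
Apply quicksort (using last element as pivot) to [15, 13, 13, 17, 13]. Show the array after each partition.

Partition 1: pivot=13 at index 2 -> [13, 13, 13, 17, 15]
Partition 2: pivot=13 at index 1 -> [13, 13, 13, 17, 15]
Partition 3: pivot=15 at index 3 -> [13, 13, 13, 15, 17]


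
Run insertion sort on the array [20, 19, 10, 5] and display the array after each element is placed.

First element 20 is already 'sorted'
Insert 19: shifted 1 elements -> [19, 20, 10, 5]
Insert 10: shifted 2 elements -> [10, 19, 20, 5]
Insert 5: shifted 3 elements -> [5, 10, 19, 20]


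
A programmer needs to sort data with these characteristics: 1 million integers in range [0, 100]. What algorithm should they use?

Best choice: Counting sort
Reason: O(n + k) where k=100 is small; linear time beats O(n log n)


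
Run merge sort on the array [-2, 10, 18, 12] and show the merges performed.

Divide and conquer:
  Merge [-2] + [10] -> [-2, 10]
  Merge [18] + [12] -> [12, 18]
  Merge [-2, 10] + [12, 18] -> [-2, 10, 12, 18]


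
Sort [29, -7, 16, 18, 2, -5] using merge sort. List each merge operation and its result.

Divide and conquer:
  Merge [-7] + [16] -> [-7, 16]
  Merge [29] + [-7, 16] -> [-7, 16, 29]
  Merge [2] + [-5] -> [-5, 2]
  Merge [18] + [-5, 2] -> [-5, 2, 18]
  Merge [-7, 16, 29] + [-5, 2, 18] -> [-7, -5, 2, 16, 18, 29]


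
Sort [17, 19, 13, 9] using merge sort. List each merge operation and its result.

Divide and conquer:
  Merge [17] + [19] -> [17, 19]
  Merge [13] + [9] -> [9, 13]
  Merge [17, 19] + [9, 13] -> [9, 13, 17, 19]


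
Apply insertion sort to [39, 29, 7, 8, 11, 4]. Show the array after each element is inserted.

First element 39 is already 'sorted'
Insert 29: shifted 1 elements -> [29, 39, 7, 8, 11, 4]
Insert 7: shifted 2 elements -> [7, 29, 39, 8, 11, 4]
Insert 8: shifted 2 elements -> [7, 8, 29, 39, 11, 4]
Insert 11: shifted 2 elements -> [7, 8, 11, 29, 39, 4]
Insert 4: shifted 5 elements -> [4, 7, 8, 11, 29, 39]


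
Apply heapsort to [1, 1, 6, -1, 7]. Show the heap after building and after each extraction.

Build heap: [7, 1, 6, -1, 1]
Extract 7: [6, 1, 1, -1, 7]
Extract 6: [1, -1, 1, 6, 7]
Extract 1: [1, -1, 1, 6, 7]
Extract 1: [-1, 1, 1, 6, 7]


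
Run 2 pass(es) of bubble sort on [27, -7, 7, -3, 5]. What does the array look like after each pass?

After pass 1: [-7, 7, -3, 5, 27] (4 swaps)
After pass 2: [-7, -3, 5, 7, 27] (2 swaps)
Total swaps: 6


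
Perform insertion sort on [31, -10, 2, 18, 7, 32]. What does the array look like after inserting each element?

First element 31 is already 'sorted'
Insert -10: shifted 1 elements -> [-10, 31, 2, 18, 7, 32]
Insert 2: shifted 1 elements -> [-10, 2, 31, 18, 7, 32]
Insert 18: shifted 1 elements -> [-10, 2, 18, 31, 7, 32]
Insert 7: shifted 2 elements -> [-10, 2, 7, 18, 31, 32]
Insert 32: shifted 0 elements -> [-10, 2, 7, 18, 31, 32]


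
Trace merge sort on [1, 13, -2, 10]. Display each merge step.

Divide and conquer:
  Merge [1] + [13] -> [1, 13]
  Merge [-2] + [10] -> [-2, 10]
  Merge [1, 13] + [-2, 10] -> [-2, 1, 10, 13]


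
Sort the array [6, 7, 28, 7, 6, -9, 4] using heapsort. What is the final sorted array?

Build heap: [28, 7, 6, 7, 6, -9, 4]
Extract 28: [7, 7, 6, 4, 6, -9, 28]
Extract 7: [7, 6, 6, 4, -9, 7, 28]
Extract 7: [6, 4, 6, -9, 7, 7, 28]
Extract 6: [6, 4, -9, 6, 7, 7, 28]
Extract 6: [4, -9, 6, 6, 7, 7, 28]
Extract 4: [-9, 4, 6, 6, 7, 7, 28]


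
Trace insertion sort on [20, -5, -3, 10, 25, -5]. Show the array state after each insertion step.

First element 20 is already 'sorted'
Insert -5: shifted 1 elements -> [-5, 20, -3, 10, 25, -5]
Insert -3: shifted 1 elements -> [-5, -3, 20, 10, 25, -5]
Insert 10: shifted 1 elements -> [-5, -3, 10, 20, 25, -5]
Insert 25: shifted 0 elements -> [-5, -3, 10, 20, 25, -5]
Insert -5: shifted 4 elements -> [-5, -5, -3, 10, 20, 25]


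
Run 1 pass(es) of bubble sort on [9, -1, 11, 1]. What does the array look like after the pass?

After pass 1: [-1, 9, 1, 11] (2 swaps)
Total swaps: 2


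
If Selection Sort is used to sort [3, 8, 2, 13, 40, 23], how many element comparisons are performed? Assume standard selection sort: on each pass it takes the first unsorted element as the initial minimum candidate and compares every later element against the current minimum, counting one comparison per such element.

Pass 1: scan indices 1..5 for the minimum = 5 comparison(s); min is 2, place at index 0 -> [2, 8, 3, 13, 40, 23]
Pass 2: scan indices 2..5 for the minimum = 4 comparison(s); min is 3, place at index 1 -> [2, 3, 8, 13, 40, 23]
Pass 3: scan indices 3..5 for the minimum = 3 comparison(s); min is 8, place at index 2 -> [2, 3, 8, 13, 40, 23]
Pass 4: scan indices 4..5 for the minimum = 2 comparison(s); min is 13, place at index 3 -> [2, 3, 8, 13, 40, 23]
Pass 5: scan indices 5..5 for the minimum = 1 comparison(s); min is 23, place at index 4 -> [2, 3, 8, 13, 23, 40]
Selection sort always scans the whole unsorted suffix, so the count is (n-1) + (n-2) + ... + 1 = n(n-1)/2 = 6*5/2 = 15 regardless of the input order.
Total comparisons: 5 + 4 + 3 + 2 + 1 = 15


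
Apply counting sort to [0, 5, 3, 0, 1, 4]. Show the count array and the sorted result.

Count array: [2, 1, 0, 1, 1, 1]
(count[i] = number of elements equal to i)
Cumulative count: [2, 3, 3, 4, 5, 6]
Sorted: [0, 0, 1, 3, 4, 5]


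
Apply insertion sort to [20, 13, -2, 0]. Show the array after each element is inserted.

First element 20 is already 'sorted'
Insert 13: shifted 1 elements -> [13, 20, -2, 0]
Insert -2: shifted 2 elements -> [-2, 13, 20, 0]
Insert 0: shifted 2 elements -> [-2, 0, 13, 20]


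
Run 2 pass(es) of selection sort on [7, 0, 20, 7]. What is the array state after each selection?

Pass 1: Select minimum 0 at index 1, swap -> [0, 7, 20, 7]
Pass 2: Select minimum 7 at index 1, swap -> [0, 7, 20, 7]


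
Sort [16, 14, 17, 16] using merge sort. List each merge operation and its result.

Divide and conquer:
  Merge [16] + [14] -> [14, 16]
  Merge [17] + [16] -> [16, 17]
  Merge [14, 16] + [16, 17] -> [14, 16, 16, 17]


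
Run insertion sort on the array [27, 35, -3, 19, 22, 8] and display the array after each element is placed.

First element 27 is already 'sorted'
Insert 35: shifted 0 elements -> [27, 35, -3, 19, 22, 8]
Insert -3: shifted 2 elements -> [-3, 27, 35, 19, 22, 8]
Insert 19: shifted 2 elements -> [-3, 19, 27, 35, 22, 8]
Insert 22: shifted 2 elements -> [-3, 19, 22, 27, 35, 8]
Insert 8: shifted 4 elements -> [-3, 8, 19, 22, 27, 35]


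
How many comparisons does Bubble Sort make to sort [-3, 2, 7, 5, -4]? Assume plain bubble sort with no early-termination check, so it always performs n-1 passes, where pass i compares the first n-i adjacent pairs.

Pass 1: compare adjacent pairs (0,1)..(3,4) = 4 comparison(s), 2 swap(s) -> [-3, 2, 5, -4, 7]
Pass 2: compare adjacent pairs (0,1)..(2,3) = 3 comparison(s), 1 swap(s) -> [-3, 2, -4, 5, 7]
Pass 3: compare adjacent pairs (0,1)..(1,2) = 2 comparison(s), 1 swap(s) -> [-3, -4, 2, 5, 7]
Pass 4: compare adjacent pairs (0,1)..(0,1) = 1 comparison(s), 1 swap(s) -> [-4, -3, 2, 5, 7]
Total comparisons: 4 + 3 + 2 + 1 = 10


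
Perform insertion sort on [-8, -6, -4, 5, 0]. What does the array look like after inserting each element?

First element -8 is already 'sorted'
Insert -6: shifted 0 elements -> [-8, -6, -4, 5, 0]
Insert -4: shifted 0 elements -> [-8, -6, -4, 5, 0]
Insert 5: shifted 0 elements -> [-8, -6, -4, 5, 0]
Insert 0: shifted 1 elements -> [-8, -6, -4, 0, 5]


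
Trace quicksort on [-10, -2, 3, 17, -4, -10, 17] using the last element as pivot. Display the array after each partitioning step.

Partition 1: pivot=17 at index 6 -> [-10, -2, 3, 17, -4, -10, 17]
Partition 2: pivot=-10 at index 1 -> [-10, -10, 3, 17, -4, -2, 17]
Partition 3: pivot=-2 at index 3 -> [-10, -10, -4, -2, 3, 17, 17]
Partition 4: pivot=17 at index 5 -> [-10, -10, -4, -2, 3, 17, 17]


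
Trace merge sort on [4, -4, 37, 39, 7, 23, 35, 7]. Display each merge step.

Divide and conquer:
  Merge [4] + [-4] -> [-4, 4]
  Merge [37] + [39] -> [37, 39]
  Merge [-4, 4] + [37, 39] -> [-4, 4, 37, 39]
  Merge [7] + [23] -> [7, 23]
  Merge [35] + [7] -> [7, 35]
  Merge [7, 23] + [7, 35] -> [7, 7, 23, 35]
  Merge [-4, 4, 37, 39] + [7, 7, 23, 35] -> [-4, 4, 7, 7, 23, 35, 37, 39]


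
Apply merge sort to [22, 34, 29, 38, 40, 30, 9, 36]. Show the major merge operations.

Divide and conquer:
  Merge [22] + [34] -> [22, 34]
  Merge [29] + [38] -> [29, 38]
  Merge [22, 34] + [29, 38] -> [22, 29, 34, 38]
  Merge [40] + [30] -> [30, 40]
  Merge [9] + [36] -> [9, 36]
  Merge [30, 40] + [9, 36] -> [9, 30, 36, 40]
  Merge [22, 29, 34, 38] + [9, 30, 36, 40] -> [9, 22, 29, 30, 34, 36, 38, 40]


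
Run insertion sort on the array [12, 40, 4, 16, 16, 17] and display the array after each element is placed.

First element 12 is already 'sorted'
Insert 40: shifted 0 elements -> [12, 40, 4, 16, 16, 17]
Insert 4: shifted 2 elements -> [4, 12, 40, 16, 16, 17]
Insert 16: shifted 1 elements -> [4, 12, 16, 40, 16, 17]
Insert 16: shifted 1 elements -> [4, 12, 16, 16, 40, 17]
Insert 17: shifted 1 elements -> [4, 12, 16, 16, 17, 40]


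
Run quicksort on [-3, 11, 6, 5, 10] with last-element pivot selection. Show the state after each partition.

Partition 1: pivot=10 at index 3 -> [-3, 6, 5, 10, 11]
Partition 2: pivot=5 at index 1 -> [-3, 5, 6, 10, 11]


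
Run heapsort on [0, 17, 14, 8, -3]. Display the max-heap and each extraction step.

Build heap: [17, 8, 14, 0, -3]
Extract 17: [14, 8, -3, 0, 17]
Extract 14: [8, 0, -3, 14, 17]
Extract 8: [0, -3, 8, 14, 17]
Extract 0: [-3, 0, 8, 14, 17]


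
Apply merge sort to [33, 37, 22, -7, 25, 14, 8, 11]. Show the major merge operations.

Divide and conquer:
  Merge [33] + [37] -> [33, 37]
  Merge [22] + [-7] -> [-7, 22]
  Merge [33, 37] + [-7, 22] -> [-7, 22, 33, 37]
  Merge [25] + [14] -> [14, 25]
  Merge [8] + [11] -> [8, 11]
  Merge [14, 25] + [8, 11] -> [8, 11, 14, 25]
  Merge [-7, 22, 33, 37] + [8, 11, 14, 25] -> [-7, 8, 11, 14, 22, 25, 33, 37]


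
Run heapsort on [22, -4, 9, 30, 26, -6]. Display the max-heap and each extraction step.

Build heap: [30, 26, 9, -4, 22, -6]
Extract 30: [26, 22, 9, -4, -6, 30]
Extract 26: [22, -4, 9, -6, 26, 30]
Extract 22: [9, -4, -6, 22, 26, 30]
Extract 9: [-4, -6, 9, 22, 26, 30]
Extract -4: [-6, -4, 9, 22, 26, 30]


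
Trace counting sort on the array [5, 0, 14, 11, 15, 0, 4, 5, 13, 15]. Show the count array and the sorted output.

Count array: [2, 0, 0, 0, 1, 2, 0, 0, 0, 0, 0, 1, 0, 1, 1, 2]
(count[i] = number of elements equal to i)
Cumulative count: [2, 2, 2, 2, 3, 5, 5, 5, 5, 5, 5, 6, 6, 7, 8, 10]
Sorted: [0, 0, 4, 5, 5, 11, 13, 14, 15, 15]


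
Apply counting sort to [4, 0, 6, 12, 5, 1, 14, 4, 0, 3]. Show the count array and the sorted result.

Count array: [2, 1, 0, 1, 2, 1, 1, 0, 0, 0, 0, 0, 1, 0, 1]
(count[i] = number of elements equal to i)
Cumulative count: [2, 3, 3, 4, 6, 7, 8, 8, 8, 8, 8, 8, 9, 9, 10]
Sorted: [0, 0, 1, 3, 4, 4, 5, 6, 12, 14]


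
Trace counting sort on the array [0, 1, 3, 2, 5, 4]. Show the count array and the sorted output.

Count array: [1, 1, 1, 1, 1, 1]
(count[i] = number of elements equal to i)
Cumulative count: [1, 2, 3, 4, 5, 6]
Sorted: [0, 1, 2, 3, 4, 5]


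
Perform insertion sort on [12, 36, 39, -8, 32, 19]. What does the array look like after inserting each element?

First element 12 is already 'sorted'
Insert 36: shifted 0 elements -> [12, 36, 39, -8, 32, 19]
Insert 39: shifted 0 elements -> [12, 36, 39, -8, 32, 19]
Insert -8: shifted 3 elements -> [-8, 12, 36, 39, 32, 19]
Insert 32: shifted 2 elements -> [-8, 12, 32, 36, 39, 19]
Insert 19: shifted 3 elements -> [-8, 12, 19, 32, 36, 39]


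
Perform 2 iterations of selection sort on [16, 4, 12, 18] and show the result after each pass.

Pass 1: Select minimum 4 at index 1, swap -> [4, 16, 12, 18]
Pass 2: Select minimum 12 at index 2, swap -> [4, 12, 16, 18]


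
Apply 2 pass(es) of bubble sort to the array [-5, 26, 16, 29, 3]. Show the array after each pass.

After pass 1: [-5, 16, 26, 3, 29] (2 swaps)
After pass 2: [-5, 16, 3, 26, 29] (1 swaps)
Total swaps: 3


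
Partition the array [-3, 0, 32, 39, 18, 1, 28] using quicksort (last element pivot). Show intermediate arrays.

Partition 1: pivot=28 at index 4 -> [-3, 0, 18, 1, 28, 39, 32]
Partition 2: pivot=1 at index 2 -> [-3, 0, 1, 18, 28, 39, 32]
Partition 3: pivot=0 at index 1 -> [-3, 0, 1, 18, 28, 39, 32]
Partition 4: pivot=32 at index 5 -> [-3, 0, 1, 18, 28, 32, 39]


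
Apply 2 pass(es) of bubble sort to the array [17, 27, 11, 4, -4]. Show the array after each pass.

After pass 1: [17, 11, 4, -4, 27] (3 swaps)
After pass 2: [11, 4, -4, 17, 27] (3 swaps)
Total swaps: 6


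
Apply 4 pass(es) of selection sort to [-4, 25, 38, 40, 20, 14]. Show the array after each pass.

Pass 1: Select minimum -4 at index 0, swap -> [-4, 25, 38, 40, 20, 14]
Pass 2: Select minimum 14 at index 5, swap -> [-4, 14, 38, 40, 20, 25]
Pass 3: Select minimum 20 at index 4, swap -> [-4, 14, 20, 40, 38, 25]
Pass 4: Select minimum 25 at index 5, swap -> [-4, 14, 20, 25, 38, 40]


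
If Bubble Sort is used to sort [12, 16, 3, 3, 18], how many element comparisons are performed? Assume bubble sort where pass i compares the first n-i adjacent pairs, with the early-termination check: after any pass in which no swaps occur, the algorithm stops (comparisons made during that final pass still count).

Pass 1: compare adjacent pairs (0,1)..(3,4) = 4 comparison(s), 2 swap(s) -> [12, 3, 3, 16, 18]
Pass 2: compare adjacent pairs (0,1)..(2,3) = 3 comparison(s), 2 swap(s) -> [3, 3, 12, 16, 18]
Pass 3: compare adjacent pairs (0,1)..(1,2) = 2 comparison(s), 0 swap(s) -> [3, 3, 12, 16, 18]
No swaps in this pass, so bubble sort stops here.
Total comparisons: 4 + 3 + 2 = 9


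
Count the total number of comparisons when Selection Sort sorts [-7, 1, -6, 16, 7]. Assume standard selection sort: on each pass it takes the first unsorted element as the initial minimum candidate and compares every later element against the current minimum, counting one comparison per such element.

Pass 1: scan indices 1..4 for the minimum = 4 comparison(s); min is -7, place at index 0 -> [-7, 1, -6, 16, 7]
Pass 2: scan indices 2..4 for the minimum = 3 comparison(s); min is -6, place at index 1 -> [-7, -6, 1, 16, 7]
Pass 3: scan indices 3..4 for the minimum = 2 comparison(s); min is 1, place at index 2 -> [-7, -6, 1, 16, 7]
Pass 4: scan indices 4..4 for the minimum = 1 comparison(s); min is 7, place at index 3 -> [-7, -6, 1, 7, 16]
Selection sort always scans the whole unsorted suffix, so the count is (n-1) + (n-2) + ... + 1 = n(n-1)/2 = 5*4/2 = 10 regardless of the input order.
Total comparisons: 4 + 3 + 2 + 1 = 10


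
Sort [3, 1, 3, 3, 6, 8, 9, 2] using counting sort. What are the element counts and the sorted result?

Count array: [0, 1, 1, 3, 0, 0, 1, 0, 1, 1]
(count[i] = number of elements equal to i)
Cumulative count: [0, 1, 2, 5, 5, 5, 6, 6, 7, 8]
Sorted: [1, 2, 3, 3, 3, 6, 8, 9]


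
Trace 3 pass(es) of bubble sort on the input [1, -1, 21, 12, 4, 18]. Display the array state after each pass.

After pass 1: [-1, 1, 12, 4, 18, 21] (4 swaps)
After pass 2: [-1, 1, 4, 12, 18, 21] (1 swaps)
After pass 3: [-1, 1, 4, 12, 18, 21] (0 swaps)
Total swaps: 5


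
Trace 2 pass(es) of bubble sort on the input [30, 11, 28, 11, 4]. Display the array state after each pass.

After pass 1: [11, 28, 11, 4, 30] (4 swaps)
After pass 2: [11, 11, 4, 28, 30] (2 swaps)
Total swaps: 6


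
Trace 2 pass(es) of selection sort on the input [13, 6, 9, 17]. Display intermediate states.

Pass 1: Select minimum 6 at index 1, swap -> [6, 13, 9, 17]
Pass 2: Select minimum 9 at index 2, swap -> [6, 9, 13, 17]


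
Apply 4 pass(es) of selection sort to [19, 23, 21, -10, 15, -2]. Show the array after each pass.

Pass 1: Select minimum -10 at index 3, swap -> [-10, 23, 21, 19, 15, -2]
Pass 2: Select minimum -2 at index 5, swap -> [-10, -2, 21, 19, 15, 23]
Pass 3: Select minimum 15 at index 4, swap -> [-10, -2, 15, 19, 21, 23]
Pass 4: Select minimum 19 at index 3, swap -> [-10, -2, 15, 19, 21, 23]


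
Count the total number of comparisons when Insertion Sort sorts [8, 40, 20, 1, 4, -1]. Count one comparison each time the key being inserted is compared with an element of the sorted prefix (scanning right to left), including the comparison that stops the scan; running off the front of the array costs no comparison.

Insert 40: 8 <= 40 (stop) = 1 comparison(s) -> [8, 40, 20, 1, 4, -1]
Insert 20: 40 > 20 (shift), 8 <= 20 (stop) = 2 comparison(s) -> [8, 20, 40, 1, 4, -1]
Insert 1: 40 > 1 (shift), 20 > 1 (shift), 8 > 1 (shift), reached front = 3 comparison(s) -> [1, 8, 20, 40, 4, -1]
Insert 4: 40 > 4 (shift), 20 > 4 (shift), 8 > 4 (shift), 1 <= 4 (stop) = 4 comparison(s) -> [1, 4, 8, 20, 40, -1]
Insert -1: 40 > -1 (shift), 20 > -1 (shift), 8 > -1 (shift), 4 > -1 (shift), 1 > -1 (shift), reached front = 5 comparison(s) -> [-1, 1, 4, 8, 20, 40]
Total comparisons: 1 + 2 + 3 + 4 + 5 = 15


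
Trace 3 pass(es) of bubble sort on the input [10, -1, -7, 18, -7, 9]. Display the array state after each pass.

After pass 1: [-1, -7, 10, -7, 9, 18] (4 swaps)
After pass 2: [-7, -1, -7, 9, 10, 18] (3 swaps)
After pass 3: [-7, -7, -1, 9, 10, 18] (1 swaps)
Total swaps: 8


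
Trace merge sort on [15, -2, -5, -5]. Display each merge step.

Divide and conquer:
  Merge [15] + [-2] -> [-2, 15]
  Merge [-5] + [-5] -> [-5, -5]
  Merge [-2, 15] + [-5, -5] -> [-5, -5, -2, 15]


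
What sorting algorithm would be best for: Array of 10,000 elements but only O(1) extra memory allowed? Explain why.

Best choice: Heapsort
Reason: Heapsort rearranges the array in place using O(1) auxiliary space and still guarantees O(n log n) time; quicksort partitions in place but needs Theta(log n) stack space for recursion (O(n) in the worst case), and mergesort requires O(n) auxiliary space


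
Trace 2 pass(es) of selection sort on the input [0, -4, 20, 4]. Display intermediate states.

Pass 1: Select minimum -4 at index 1, swap -> [-4, 0, 20, 4]
Pass 2: Select minimum 0 at index 1, swap -> [-4, 0, 20, 4]


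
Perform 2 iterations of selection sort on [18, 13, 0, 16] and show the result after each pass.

Pass 1: Select minimum 0 at index 2, swap -> [0, 13, 18, 16]
Pass 2: Select minimum 13 at index 1, swap -> [0, 13, 18, 16]


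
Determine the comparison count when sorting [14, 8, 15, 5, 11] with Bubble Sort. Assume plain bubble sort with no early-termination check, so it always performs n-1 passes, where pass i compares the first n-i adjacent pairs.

Pass 1: compare adjacent pairs (0,1)..(3,4) = 4 comparison(s), 3 swap(s) -> [8, 14, 5, 11, 15]
Pass 2: compare adjacent pairs (0,1)..(2,3) = 3 comparison(s), 2 swap(s) -> [8, 5, 11, 14, 15]
Pass 3: compare adjacent pairs (0,1)..(1,2) = 2 comparison(s), 1 swap(s) -> [5, 8, 11, 14, 15]
Pass 4: compare adjacent pairs (0,1)..(0,1) = 1 comparison(s), 0 swap(s) -> [5, 8, 11, 14, 15]
Total comparisons: 4 + 3 + 2 + 1 = 10


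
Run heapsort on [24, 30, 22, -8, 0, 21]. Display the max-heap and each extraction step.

Build heap: [30, 24, 22, -8, 0, 21]
Extract 30: [24, 21, 22, -8, 0, 30]
Extract 24: [22, 21, 0, -8, 24, 30]
Extract 22: [21, -8, 0, 22, 24, 30]
Extract 21: [0, -8, 21, 22, 24, 30]
Extract 0: [-8, 0, 21, 22, 24, 30]


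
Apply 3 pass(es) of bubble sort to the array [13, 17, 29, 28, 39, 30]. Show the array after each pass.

After pass 1: [13, 17, 28, 29, 30, 39] (2 swaps)
After pass 2: [13, 17, 28, 29, 30, 39] (0 swaps)
After pass 3: [13, 17, 28, 29, 30, 39] (0 swaps)
Total swaps: 2


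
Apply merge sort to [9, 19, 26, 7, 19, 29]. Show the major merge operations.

Divide and conquer:
  Merge [19] + [26] -> [19, 26]
  Merge [9] + [19, 26] -> [9, 19, 26]
  Merge [19] + [29] -> [19, 29]
  Merge [7] + [19, 29] -> [7, 19, 29]
  Merge [9, 19, 26] + [7, 19, 29] -> [7, 9, 19, 19, 26, 29]


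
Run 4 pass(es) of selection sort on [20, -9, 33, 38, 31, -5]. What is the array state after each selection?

Pass 1: Select minimum -9 at index 1, swap -> [-9, 20, 33, 38, 31, -5]
Pass 2: Select minimum -5 at index 5, swap -> [-9, -5, 33, 38, 31, 20]
Pass 3: Select minimum 20 at index 5, swap -> [-9, -5, 20, 38, 31, 33]
Pass 4: Select minimum 31 at index 4, swap -> [-9, -5, 20, 31, 38, 33]


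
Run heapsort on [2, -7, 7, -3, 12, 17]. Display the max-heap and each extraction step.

Build heap: [17, 12, 7, -3, -7, 2]
Extract 17: [12, 2, 7, -3, -7, 17]
Extract 12: [7, 2, -7, -3, 12, 17]
Extract 7: [2, -3, -7, 7, 12, 17]
Extract 2: [-3, -7, 2, 7, 12, 17]
Extract -3: [-7, -3, 2, 7, 12, 17]
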